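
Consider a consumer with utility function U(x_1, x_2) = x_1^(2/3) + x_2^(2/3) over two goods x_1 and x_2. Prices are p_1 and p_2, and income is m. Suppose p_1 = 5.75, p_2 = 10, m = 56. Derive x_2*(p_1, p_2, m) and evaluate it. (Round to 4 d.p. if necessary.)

x_2* = 1.3915

MRS = MU_x_1/MU_x_2 = (x_2/x_1)^(1/3). Set equal to p_1/p_2.
Hence x_2/x_1 = (p_1/p_2)^(1/(1/3)), i.e. raised to the 3 power.
With the ratio pinned down, the budget gives x_1* = m/(p_1 + p_2·(x_2/x_1)) and x_2* = (x_2/x_1)·x_1*.
Numerically x_2/x_1 = 0.190109, so x_1* = 56/(5.75 + 10·0.190109) = 7.3192 and x_2* = 0.190109·7.3192 = 1.3915.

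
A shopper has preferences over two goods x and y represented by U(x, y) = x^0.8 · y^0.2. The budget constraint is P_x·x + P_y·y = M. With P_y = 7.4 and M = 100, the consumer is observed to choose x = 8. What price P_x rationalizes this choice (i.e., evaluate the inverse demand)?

MU_x/MU_y = (0.8·y)/(0.2·x); tangency sets this equal to P_x/P_y.
Rearranging, P_y·y = (1/4)·P_x·x. Substituting into the budget gives P_x·x·(1 + (1/4)) = M.
Demand: x*(P_x,P_y,M) = 0.8·M/P_x and y* = 0.2·M/P_y.
Set x* = 8 in the demand function and solve for P_x: P_x = 10.

P_x = 10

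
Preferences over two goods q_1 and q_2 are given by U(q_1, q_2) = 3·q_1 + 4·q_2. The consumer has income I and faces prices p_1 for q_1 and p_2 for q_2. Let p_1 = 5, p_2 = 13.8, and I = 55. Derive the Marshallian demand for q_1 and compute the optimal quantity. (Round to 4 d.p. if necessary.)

q_1* = 11

Perfect substitutes: compare marginal utility per dollar. 3/p_1 vs 4/p_2 → 0.6 vs 0.2899.
q_1 gives more utility per dollar, so spend all income on q_1: q_1* = I/p_1, q_2* = 0.
Numerically: q_1* = 11, q_2* = 0.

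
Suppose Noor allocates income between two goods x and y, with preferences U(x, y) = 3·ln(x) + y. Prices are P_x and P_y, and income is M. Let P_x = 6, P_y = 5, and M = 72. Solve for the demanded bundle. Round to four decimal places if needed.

MU_x = 3/x, MU_y = 1. Tangency: 3/x = P_x/P_y.
So x*(P_x,P_y) = 3·P_y/P_x, independent of income; and y* = (M − 3·P_y)/P_y.
At the given prices: x* = 3·5/6 = 2.5, and y* = 11.4.

x* = 2.5, y* = 11.4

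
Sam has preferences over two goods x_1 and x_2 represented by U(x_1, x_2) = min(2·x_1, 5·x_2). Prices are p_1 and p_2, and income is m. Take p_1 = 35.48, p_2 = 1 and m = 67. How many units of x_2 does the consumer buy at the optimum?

With perfect complements, no substitution: consume in ratio x_1:x_2 = 5:2.
Budget: p_1·x_1 + p_2·(2/5)·x_1 = m, so (5·p_1 + 2·p_2)·x_1 = 5·m.
Demand: x_1*(p_1,p_2,m) = 5·m/(5·p_1 + 2·p_2), x_2* = 2·m/(5·p_1 + 2·p_2).
Here 5·35.48 + 2·1 = 179.4, giving x_2* = 0.7469.

x_2* = 0.7469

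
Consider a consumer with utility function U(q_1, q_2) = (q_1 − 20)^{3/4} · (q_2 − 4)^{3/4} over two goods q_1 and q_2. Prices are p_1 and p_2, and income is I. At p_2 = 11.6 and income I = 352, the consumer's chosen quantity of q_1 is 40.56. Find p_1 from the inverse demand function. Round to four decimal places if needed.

p_1 = 5

MRS = (q_2−4)/(q_1−20). Tangency with p_1/p_2 gives q_2−4 = (p_1/p_2)·(q_1−20).
Substituting into the budget: q_1* = 20 + 0.5·(I − 20·p_1 − 4·p_2)/p_1, and q_2* = 4 + 0.5·(…)/p_2.
Set q_1* = 40.56 in the demand function and solve for p_1: p_1 = 5.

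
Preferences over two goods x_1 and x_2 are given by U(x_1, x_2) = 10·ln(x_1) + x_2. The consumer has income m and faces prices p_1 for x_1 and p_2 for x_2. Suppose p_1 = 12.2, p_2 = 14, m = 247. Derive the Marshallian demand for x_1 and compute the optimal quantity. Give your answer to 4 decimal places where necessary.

Set MRS = p_1/p_2: (10/x_1)/1 = p_1/p_2.
So x_1*(p_1,p_2) = 10·p_2/p_1, independent of income; and x_2* = (m − 10·p_2)/p_2.
At the given prices: x_1* = 10·14/12.2 = 11.4754.

x_1* = 11.4754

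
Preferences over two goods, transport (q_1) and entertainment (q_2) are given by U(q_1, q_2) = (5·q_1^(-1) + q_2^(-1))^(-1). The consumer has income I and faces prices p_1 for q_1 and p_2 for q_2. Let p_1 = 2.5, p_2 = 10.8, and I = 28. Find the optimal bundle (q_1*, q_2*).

From the CES first-order condition, 5·(q_2/q_1)^(2) = p_1/p_2.
Solve for the ratio: q_2/q_1 = [(1/5)·p_1/p_2]^(0.5).
With the ratio pinned down, the budget gives q_1* = I/(p_1 + p_2·(q_2/q_1)) and q_2* = (q_2/q_1)·q_1*.
Numerically q_2/q_1 = 0.215166, so q_1* = 28/(2.5 + 10.8·0.215166) = 5.8046 and q_2* = 0.215166·5.8046 = 1.2489.

q_1* = 5.8046, q_2* = 1.2489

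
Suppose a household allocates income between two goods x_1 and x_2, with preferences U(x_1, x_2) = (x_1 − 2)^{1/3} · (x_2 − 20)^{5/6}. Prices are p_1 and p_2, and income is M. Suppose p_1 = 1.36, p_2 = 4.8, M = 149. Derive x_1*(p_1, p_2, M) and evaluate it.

x_1* = 12.563

This is Cobb-Douglas in (x_1−2, x_2−20): tangency gives 1/3·p_2·(x_2−20) = 5/6·p_1·(x_1−2).
After buying the subsistence bundle (2, 20), a share 2/7 of the remaining income goes to x_1: x_1* = 2 + 2/7·(M − 2p_1 − 20p_2)/p_1.
Discretionary income = 149 − 2·1.36 − 20·4.8 = 50.28; x_1* = 2 + 2/7·50.28/1.36 = 12.563.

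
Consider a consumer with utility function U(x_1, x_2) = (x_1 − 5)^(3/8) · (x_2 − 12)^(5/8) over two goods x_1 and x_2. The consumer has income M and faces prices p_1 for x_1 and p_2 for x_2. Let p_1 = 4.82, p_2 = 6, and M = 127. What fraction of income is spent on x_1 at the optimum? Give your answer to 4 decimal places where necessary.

MRS = (3/5)·(x_2−12)/(x_1−5). Tangency with p_1/p_2 gives x_2−12 = (5/3)·(p_1/p_2)·(x_1−5).
Substituting into the budget: x_1* = 5 + 0.375·(M − 5·p_1 − 12·p_2)/p_1, and x_2* = 12 + 0.625·(…)/p_2.
Discretionary income = 127 − 5·4.82 − 12·6 = 30.9; x_1* = 5 + 0.375·30.9/4.82 = 7.404; x_2* = 12 + 0.625·30.9/6 = 15.2188.
Expenditure on x_1: 4.82·7.404 = 35.6875; share = 0.281.

share on x_1 = 0.281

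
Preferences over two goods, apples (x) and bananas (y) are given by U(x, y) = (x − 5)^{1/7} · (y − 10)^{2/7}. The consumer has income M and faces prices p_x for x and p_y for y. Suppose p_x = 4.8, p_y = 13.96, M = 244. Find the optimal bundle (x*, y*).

x* = 10.5833, y* = 13.8395

After buying the subsistence bundle (5, 10), a share 1/3 of the remaining income goes to x: x* = 5 + 1/3·(M − 5p_x − 10p_y)/p_x.
Discretionary income = 244 − 5·4.8 − 10·13.96 = 80.4; x* = 5 + 1/3·80.4/4.8 = 10.5833; y* = 10 + 2/3·80.4/13.96 = 13.8395.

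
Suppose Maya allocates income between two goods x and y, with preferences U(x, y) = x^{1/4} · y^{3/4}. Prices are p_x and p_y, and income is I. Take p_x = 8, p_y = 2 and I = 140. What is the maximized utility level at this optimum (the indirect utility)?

Demand: x*(p_x,p_y,I) = 0.25·I/p_x and y* = 0.75·I/p_y.
At p_x=8, p_y=2, I=140: x* = 0.25·140/8 = 4.375, y* = 52.5.
Utility at the optimum: U(4.375, 52.5) = 28.2075.

V = 28.2075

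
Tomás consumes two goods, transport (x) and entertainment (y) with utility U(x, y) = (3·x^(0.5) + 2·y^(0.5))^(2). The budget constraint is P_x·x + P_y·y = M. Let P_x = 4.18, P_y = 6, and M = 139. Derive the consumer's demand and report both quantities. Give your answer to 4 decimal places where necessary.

x* = 25.3916, y* = 5.4772

MU_x ∝ 3·x^(-0.5), MU_y ∝ 2·y^(-0.5), so MRS = (3/2)·(y/x)^(0.5) = P_x/P_y.
Solve for the ratio: y/x = [(2/3)·P_x/P_y]^(2).
With the ratio pinned down, the budget gives x* = M/(P_x + P_y·(y/x)) and y* = (y/x)·x*.
Numerically y/x = 0.215709, so x* = 139/(4.18 + 6·0.215709) = 25.3916 and y* = 0.215709·25.3916 = 5.4772.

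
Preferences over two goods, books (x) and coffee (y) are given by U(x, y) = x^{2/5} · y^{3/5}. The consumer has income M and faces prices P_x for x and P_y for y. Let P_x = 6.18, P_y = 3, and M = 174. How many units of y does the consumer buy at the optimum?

y* = 34.8

MU_x/MU_y = (0.4·y)/(0.6·x); tangency sets this equal to P_x/P_y.
Rearranging, P_y·y = (3/2)·P_x·x. Substituting into the budget gives P_x·x·(1 + (3/2)) = M.
Demand: x*(P_x,P_y,M) = 0.4·M/P_x and y* = 0.6·M/P_y.
At P_x=6.18, P_y=3, M=174: y* = 0.6·174/3 = 34.8.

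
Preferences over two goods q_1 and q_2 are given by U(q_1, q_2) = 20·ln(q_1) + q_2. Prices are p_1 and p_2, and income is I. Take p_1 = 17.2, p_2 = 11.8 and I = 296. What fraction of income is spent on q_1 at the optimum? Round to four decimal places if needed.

Set MRS = p_1/p_2: (20/q_1)/1 = p_1/p_2.
So q_1*(p_1,p_2) = 20·p_2/p_1, independent of income; and q_2* = (I − 20·p_2)/p_2.
At the given prices: q_1* = 20·11.8/17.2 = 13.7209, and q_2* = 5.0847.
Expenditure on q_1: 17.2·13.7209 = 236; share = 0.7973.

share on q_1 = 0.7973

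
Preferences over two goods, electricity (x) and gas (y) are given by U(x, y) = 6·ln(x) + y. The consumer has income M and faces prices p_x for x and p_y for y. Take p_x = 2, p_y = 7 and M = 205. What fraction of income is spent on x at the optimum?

share on x = 0.2049

MU_x = 6/x, MU_y = 1. Tangency: 6/x = p_x/p_y.
So x*(p_x,p_y) = 6·p_y/p_x, independent of income; and y* = (M − 6·p_y)/p_y.
At the given prices: x* = 6·7/2 = 21, and y* = 23.2857.
Expenditure on x: 2·21 = 42; share = 0.2049.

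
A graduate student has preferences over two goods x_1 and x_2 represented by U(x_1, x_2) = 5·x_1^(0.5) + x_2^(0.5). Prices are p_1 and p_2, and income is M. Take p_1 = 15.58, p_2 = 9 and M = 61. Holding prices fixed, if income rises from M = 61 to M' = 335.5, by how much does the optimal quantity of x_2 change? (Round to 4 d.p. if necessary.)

Δx_2* = 1.9752

Numerically x_2/x_1 = 0.11987, so x_1* = 61/(15.58 + 9·0.11987) = 3.6617 and x_2* = 0.11987·3.6617 = 0.4389.
At M' = 335.5: x_2* = 2.4141. Change: 2.4141 − 0.4389 = 1.9752.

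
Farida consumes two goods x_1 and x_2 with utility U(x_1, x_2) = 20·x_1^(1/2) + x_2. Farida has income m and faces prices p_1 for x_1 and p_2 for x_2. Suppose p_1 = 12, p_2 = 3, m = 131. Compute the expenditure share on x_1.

Set MRS = p_1/p_2: 10·x_1^(−1/2) = p_1/p_2.
Thus x_1* = (10·p_2/p_1)² — independent of m — with the rest of income spent on x_2.
Plugging in: x_1* = (10·3/12)² = 6.25, x_2* = 18.6667.
Expenditure on x_1: 12·6.25 = 75; share = 0.5725.

share on x_1 = 0.5725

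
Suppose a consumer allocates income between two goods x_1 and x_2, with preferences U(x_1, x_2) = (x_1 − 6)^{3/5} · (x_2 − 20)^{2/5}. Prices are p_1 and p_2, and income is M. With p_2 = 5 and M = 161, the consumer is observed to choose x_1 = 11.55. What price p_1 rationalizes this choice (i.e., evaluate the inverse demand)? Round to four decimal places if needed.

Let x_1' = x_1−6, x_2' = x_2−20. MRS = (3/2)·x_2'/x_1' = p_1/p_2.
After buying the subsistence bundle (6, 20), a share 0.6 of the remaining income goes to x_1: x_1* = 6 + 0.6·(M − 6p_1 − 20p_2)/p_1.
Set x_1* = 11.55 in the demand function and solve for p_1: p_1 = 4.

p_1 = 4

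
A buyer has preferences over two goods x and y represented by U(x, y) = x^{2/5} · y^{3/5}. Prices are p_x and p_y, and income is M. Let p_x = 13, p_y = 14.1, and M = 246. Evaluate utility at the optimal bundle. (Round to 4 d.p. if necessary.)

V = 9.1948

Tangency: MRS = (2/3)·y/x = p_x/p_y.
So 0.4·p_y·y = 0.6·p_x·x; combined with the budget, a share 0.4 of income goes to x.
Demand: x*(p_x,p_y,M) = 0.4·M/p_x and y* = 0.6·M/p_y.
At p_x=13, p_y=14.1, M=246: x* = 0.4·246/13 = 7.5692, y* = 10.4681.
Utility at the optimum: U(7.5692, 10.4681) = 9.1948.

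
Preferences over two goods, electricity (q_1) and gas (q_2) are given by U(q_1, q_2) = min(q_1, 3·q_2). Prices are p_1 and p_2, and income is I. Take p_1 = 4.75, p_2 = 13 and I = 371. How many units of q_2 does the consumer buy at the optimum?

With perfect complements, no substitution: consume in ratio q_1:q_2 = 3:1.
Budget: p_1·q_1 + p_2·(1/3)·q_1 = I, so (3·p_1 + p_2)·q_1 = 3·I.
Demand: q_1*(p_1,p_2,I) = 3·I/(3·p_1 + p_2), q_2* = I/(3·p_1 + p_2).
Here 3·4.75 + 13 = 27.25, giving q_2* = 13.6147.

q_2* = 13.6147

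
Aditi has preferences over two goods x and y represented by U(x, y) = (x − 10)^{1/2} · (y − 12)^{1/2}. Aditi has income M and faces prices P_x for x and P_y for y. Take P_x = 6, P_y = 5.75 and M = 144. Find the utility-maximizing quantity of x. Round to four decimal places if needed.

This is Cobb-Douglas in (x−10, y−12): tangency gives 0.5·P_y·(y−12) = 0.5·P_x·(x−10).
After buying the subsistence bundle (10, 12), a share 0.5 of the remaining income goes to x: x* = 10 + 0.5·(M − 10P_x − 12P_y)/P_x.
Discretionary income = 144 − 10·6 − 12·5.75 = 15; x* = 10 + 0.5·15/6 = 11.25.

x* = 11.25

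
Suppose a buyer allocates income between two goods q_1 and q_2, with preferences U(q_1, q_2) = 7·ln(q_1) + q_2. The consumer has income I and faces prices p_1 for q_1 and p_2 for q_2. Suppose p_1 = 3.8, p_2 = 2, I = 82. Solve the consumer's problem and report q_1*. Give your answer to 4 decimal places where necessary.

q_1* = 3.6842

MU_q_1 = 7/q_1, MU_q_2 = 1. Tangency: 7/q_1 = p_1/p_2.
So q_1*(p_1,p_2) = 7·p_2/p_1, independent of income; and q_2* = (I − 7·p_2)/p_2.
At the given prices: q_1* = 7·2/3.8 = 3.6842.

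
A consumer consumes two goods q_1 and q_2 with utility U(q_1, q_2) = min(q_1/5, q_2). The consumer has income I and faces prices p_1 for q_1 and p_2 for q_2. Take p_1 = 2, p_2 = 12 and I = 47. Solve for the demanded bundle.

Leontief preferences: the optimum is at the kink where q_1/5 = q_2/1, i.e. q_2 = (1/5)·q_1.
Budget: p_1·q_1 + p_2·(1/5)·q_1 = I, so (5·p_1 + p_2)·q_1 = 5·I.
Demand: q_1*(p_1,p_2,I) = 5·I/(5·p_1 + p_2), q_2* = I/(5·p_1 + p_2).
Here 5·2 + 12 = 22, giving q_1* = 10.6818 and q_2* = 2.1364.

q_1* = 10.6818, q_2* = 2.1364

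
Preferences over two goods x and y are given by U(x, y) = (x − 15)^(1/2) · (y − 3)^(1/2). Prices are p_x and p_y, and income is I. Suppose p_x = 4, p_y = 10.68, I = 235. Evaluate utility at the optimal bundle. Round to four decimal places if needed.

After buying the subsistence bundle (15, 3), a share 0.5 of the remaining income goes to x: x* = 15 + 0.5·(I − 15p_x − 3p_y)/p_x.
Discretionary income = 235 − 15·4 − 3·10.68 = 142.96; x* = 15 + 0.5·142.96/4 = 32.87; y* = 3 + 0.5·142.96/10.68 = 9.6929.
Utility at the optimum: U(32.87, 9.6929) = 10.9363.

V = 10.9363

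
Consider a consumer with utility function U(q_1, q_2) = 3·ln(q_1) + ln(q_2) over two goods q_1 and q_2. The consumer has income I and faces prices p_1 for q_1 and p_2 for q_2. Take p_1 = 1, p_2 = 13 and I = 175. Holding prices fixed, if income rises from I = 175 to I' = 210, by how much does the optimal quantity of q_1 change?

MU_q_1/MU_q_2 = (3·q_2)/(q_1); tangency sets this equal to p_1/p_2.
Rearranging, p_2·q_2 = (1/3)·p_1·q_1. Substituting into the budget gives p_1·q_1·(1 + (1/3)) = I.
Demand: q_1*(p_1,p_2,I) = 0.75·I/p_1 and q_2* = 0.25·I/p_2.
At p_1=1, p_2=13, I=175: q_1* = 0.75·175/1 = 131.25.
At I' = 210: q_1* = 157.5. Change: 157.5 − 131.25 = 26.25.

Δq_1* = 26.25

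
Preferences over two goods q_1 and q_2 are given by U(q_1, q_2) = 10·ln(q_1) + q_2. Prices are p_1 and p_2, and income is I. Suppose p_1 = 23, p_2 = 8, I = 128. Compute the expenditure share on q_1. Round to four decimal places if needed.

share on q_1 = 0.625

MU_q_1 = 10/q_1, MU_q_2 = 1. Tangency: 10/q_1 = p_1/p_2.
So q_1*(p_1,p_2) = 10·p_2/p_1, independent of income; and q_2* = (I − 10·p_2)/p_2.
At the given prices: q_1* = 10·8/23 = 3.4783, and q_2* = 6.
Expenditure on q_1: 23·3.4783 = 80; share = 0.625.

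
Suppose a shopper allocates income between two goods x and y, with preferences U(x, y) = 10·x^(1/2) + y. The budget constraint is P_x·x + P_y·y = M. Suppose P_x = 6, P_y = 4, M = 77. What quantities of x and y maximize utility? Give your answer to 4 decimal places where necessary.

Set MRS = P_x/P_y: 5·x^(−1/2) = P_x/P_y.
Solve: √x = 5·P_y/P_x, so x*(P_x,P_y) = (5·P_y/P_x)², and y* = (M − P_x·x*)/P_y.
Plugging in: x* = (5·4/6)² = 11.1111, y* = 2.5833.

x* = 11.1111, y* = 2.5833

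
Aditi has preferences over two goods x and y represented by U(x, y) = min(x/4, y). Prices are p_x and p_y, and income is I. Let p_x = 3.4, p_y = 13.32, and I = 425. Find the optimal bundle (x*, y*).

With perfect complements, no substitution: consume in ratio x:y = 4:1.
Budget: p_x·x + p_y·(1/4)·x = I, so (4·p_x + p_y)·x = 4·I.
Demand: x*(p_x,p_y,I) = 4·I/(4·p_x + p_y), y* = I/(4·p_x + p_y).
Here 4·3.4 + 13.32 = 26.92, giving x* = 63.1501 and y* = 15.7875.

x* = 63.1501, y* = 15.7875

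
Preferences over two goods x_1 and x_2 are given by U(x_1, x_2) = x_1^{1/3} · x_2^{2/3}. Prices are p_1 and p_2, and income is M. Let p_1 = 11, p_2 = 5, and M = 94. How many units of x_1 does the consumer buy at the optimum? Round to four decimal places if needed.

x_1* = 2.8485

At p_1=11, p_2=5, M=94: x_1* = 1/3·94/11 = 2.8485.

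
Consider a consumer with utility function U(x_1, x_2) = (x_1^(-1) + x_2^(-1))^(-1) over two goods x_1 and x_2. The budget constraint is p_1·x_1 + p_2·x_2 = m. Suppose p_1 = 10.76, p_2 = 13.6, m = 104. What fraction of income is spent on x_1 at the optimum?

share on x_1 = 0.4708

Numerically x_2/x_1 = 0.889481, so x_1* = 104/(10.76 + 13.6·0.889481) = 4.55 and x_2* = 0.889481·4.55 = 4.0472.
Expenditure on x_1: 10.76·4.55 = 48.9584; share = 0.4708.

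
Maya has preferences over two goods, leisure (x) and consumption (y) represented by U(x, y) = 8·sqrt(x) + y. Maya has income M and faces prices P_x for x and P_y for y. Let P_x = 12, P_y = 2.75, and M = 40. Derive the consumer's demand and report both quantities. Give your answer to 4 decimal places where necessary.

x* = 0.8403, y* = 10.8788

Utility is quasi-linear in y; the FOC for x is 4/√x = P_x/P_y.
Solve: √x = 4·P_y/P_x, so x*(P_x,P_y) = (4·P_y/P_x)², and y* = (M − P_x·x*)/P_y.
Plugging in: x* = (4·2.75/12)² = 0.8403, y* = 10.8788.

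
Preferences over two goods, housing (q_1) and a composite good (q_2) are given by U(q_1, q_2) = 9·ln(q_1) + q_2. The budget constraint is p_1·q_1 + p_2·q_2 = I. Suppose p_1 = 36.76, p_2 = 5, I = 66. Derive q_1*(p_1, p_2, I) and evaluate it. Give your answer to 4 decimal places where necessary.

q_1* = 1.2242

MU_q_1 = 9/q_1, MU_q_2 = 1. Tangency: 9/q_1 = p_1/p_2.
So q_1*(p_1,p_2) = 9·p_2/p_1, independent of income; and q_2* = (I − 9·p_2)/p_2.
At the given prices: q_1* = 9·5/36.76 = 1.2242.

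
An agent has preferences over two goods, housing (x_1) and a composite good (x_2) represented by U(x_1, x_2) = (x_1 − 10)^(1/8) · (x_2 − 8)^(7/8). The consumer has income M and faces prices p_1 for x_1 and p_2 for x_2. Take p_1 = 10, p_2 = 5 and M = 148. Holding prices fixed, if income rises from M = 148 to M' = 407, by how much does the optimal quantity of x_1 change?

Δx_1* = 3.2375

Let x_1' = x_1−10, x_2' = x_2−8. MRS = (1/7)·x_2'/x_1' = p_1/p_2.
After buying the subsistence bundle (10, 8), a share 0.125 of the remaining income goes to x_1: x_1* = 10 + 0.125·(M − 10p_1 − 8p_2)/p_1.
Discretionary income = 148 − 10·10 − 8·5 = 8; x_1* = 10 + 0.125·8/10 = 10.1.
At M' = 407: x_1* = 13.3375. Change: 13.3375 − 10.1 = 3.2375.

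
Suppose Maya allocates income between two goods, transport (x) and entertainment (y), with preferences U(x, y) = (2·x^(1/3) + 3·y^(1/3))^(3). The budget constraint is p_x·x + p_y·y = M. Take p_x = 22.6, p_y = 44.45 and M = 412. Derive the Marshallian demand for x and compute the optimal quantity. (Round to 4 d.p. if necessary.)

Substitute y = (y/x)·x into the budget: x* = M/(p_x + p_y·(y/x)).
Numerically y/x = 0.666027, so x* = 412/(22.6 + 44.45·0.666027) = 7.892.

x* = 7.892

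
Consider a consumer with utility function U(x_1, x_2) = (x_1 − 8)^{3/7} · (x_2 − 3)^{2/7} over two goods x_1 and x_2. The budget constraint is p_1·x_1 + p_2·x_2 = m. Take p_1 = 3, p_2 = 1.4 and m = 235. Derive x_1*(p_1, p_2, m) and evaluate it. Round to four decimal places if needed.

MRS = (3/2)·(x_2−3)/(x_1−8). Tangency with p_1/p_2 gives x_2−3 = (2/3)·(p_1/p_2)·(x_1−8).
Substituting into the budget: x_1* = 8 + 0.6·(m − 8·p_1 − 3·p_2)/p_1, and x_2* = 3 + 0.4·(…)/p_2.
Discretionary income = 235 − 8·3 − 3·1.4 = 206.8; x_1* = 8 + 0.6·206.8/3 = 49.36.

x_1* = 49.36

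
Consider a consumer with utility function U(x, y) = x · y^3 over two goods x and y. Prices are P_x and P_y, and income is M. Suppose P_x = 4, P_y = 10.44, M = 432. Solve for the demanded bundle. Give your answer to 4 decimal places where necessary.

x* = 27, y* = 31.0345

The MRS is (1/3)·y/x. Set MRS = P_x/P_y.
Rearranging, P_y·y = 3·P_x·x. Substituting into the budget gives P_x·x·(1 + 3) = M.
Demand: x*(P_x,P_y,M) = 0.25·M/P_x and y* = 0.75·M/P_y.
At P_x=4, P_y=10.44, M=432: x* = 0.25·432/4 = 27, y* = 31.0345.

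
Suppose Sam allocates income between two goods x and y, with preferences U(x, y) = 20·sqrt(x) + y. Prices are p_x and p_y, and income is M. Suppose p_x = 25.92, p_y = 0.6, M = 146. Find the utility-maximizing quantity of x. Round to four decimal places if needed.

x* = 0.0536

MU_x = 10/√x, MU_y = 1. Tangency: 10/√x = p_x/p_y.
Thus x* = (10·p_y/p_x)² — independent of M — with the rest of income spent on y.
Plugging in: x* = (10·0.6/25.92)² = 0.0536.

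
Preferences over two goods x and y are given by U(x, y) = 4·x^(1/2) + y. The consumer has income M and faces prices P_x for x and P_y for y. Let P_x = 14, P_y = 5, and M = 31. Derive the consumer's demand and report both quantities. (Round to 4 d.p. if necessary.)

MU_x = 2/√x, MU_y = 1. Tangency: 2/√x = P_x/P_y.
Solve: √x = 2·P_y/P_x, so x*(P_x,P_y) = (2·P_y/P_x)², and y* = (M − P_x·x*)/P_y.
Plugging in: x* = (2·5/14)² = 0.5102, y* = 4.7714.

x* = 0.5102, y* = 4.7714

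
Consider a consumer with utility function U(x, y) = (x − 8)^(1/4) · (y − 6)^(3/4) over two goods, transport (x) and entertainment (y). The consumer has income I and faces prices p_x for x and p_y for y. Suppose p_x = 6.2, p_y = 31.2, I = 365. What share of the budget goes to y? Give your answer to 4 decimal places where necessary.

share on y = 0.7763

This is Cobb-Douglas in (x−8, y−6): tangency gives 0.25·p_y·(y−6) = 0.75·p_x·(x−8).
After buying the subsistence bundle (8, 6), a share 0.25 of the remaining income goes to x: x* = 8 + 0.25·(I − 8p_x − 6p_y)/p_x.
Discretionary income = 365 − 8·6.2 − 6·31.2 = 128.2; x* = 8 + 0.25·128.2/6.2 = 13.1694; y* = 6 + 0.75·128.2/31.2 = 9.0817.
Expenditure on y: 31.2·9.0817 = 283.35; share = 0.7763.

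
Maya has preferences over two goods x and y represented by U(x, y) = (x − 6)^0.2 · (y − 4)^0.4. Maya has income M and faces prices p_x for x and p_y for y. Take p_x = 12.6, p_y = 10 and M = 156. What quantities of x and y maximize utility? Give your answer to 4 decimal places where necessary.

x* = 7.0688, y* = 6.6933

This is Cobb-Douglas in (x−6, y−4): tangency gives 0.2·p_y·(y−4) = 0.4·p_x·(x−6).
Substituting into the budget: x* = 6 + 1/3·(M − 6·p_x − 4·p_y)/p_x, and y* = 4 + 2/3·(…)/p_y.
Discretionary income = 156 − 6·12.6 − 4·10 = 40.4; x* = 6 + 1/3·40.4/12.6 = 7.0688; y* = 4 + 2/3·40.4/10 = 6.6933.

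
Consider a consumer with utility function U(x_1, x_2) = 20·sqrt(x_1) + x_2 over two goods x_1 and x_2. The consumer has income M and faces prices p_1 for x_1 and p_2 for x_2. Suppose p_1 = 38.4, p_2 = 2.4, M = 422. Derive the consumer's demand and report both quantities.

MU_x_1 = 10/√x_1, MU_x_2 = 1. Tangency: 10/√x_1 = p_1/p_2.
Solve: √x_1 = 10·p_2/p_1, so x_1*(p_1,p_2) = (10·p_2/p_1)², and x_2* = (M − p_1·x_1*)/p_2.
Plugging in: x_1* = (10·2.4/38.4)² = 0.3906, x_2* = 169.5833.

x_1* = 0.3906, x_2* = 169.5833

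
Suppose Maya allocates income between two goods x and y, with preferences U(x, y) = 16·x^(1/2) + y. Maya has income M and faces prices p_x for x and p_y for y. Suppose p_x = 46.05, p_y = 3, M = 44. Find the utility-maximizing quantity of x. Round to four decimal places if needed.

Set MRS = p_x/p_y: 8·x^(−1/2) = p_x/p_y.
Solve: √x = 8·p_y/p_x, so x*(p_x,p_y) = (8·p_y/p_x)², and y* = (M − p_x·x*)/p_y.
Plugging in: x* = (8·3/46.05)² = 0.2716.

x* = 0.2716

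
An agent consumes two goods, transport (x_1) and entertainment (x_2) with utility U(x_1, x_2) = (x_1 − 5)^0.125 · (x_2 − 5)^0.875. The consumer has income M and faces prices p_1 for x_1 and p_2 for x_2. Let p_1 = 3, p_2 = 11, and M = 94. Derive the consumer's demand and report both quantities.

x_1* = 6, x_2* = 6.9091

This is Cobb-Douglas in (x_1−5, x_2−5): tangency gives 0.125·p_2·(x_2−5) = 0.875·p_1·(x_1−5).
Substituting into the budget: x_1* = 5 + 0.125·(M − 5·p_1 − 5·p_2)/p_1, and x_2* = 5 + 0.875·(…)/p_2.
Discretionary income = 94 − 5·3 − 5·11 = 24; x_1* = 5 + 0.125·24/3 = 6; x_2* = 5 + 0.875·24/11 = 6.9091.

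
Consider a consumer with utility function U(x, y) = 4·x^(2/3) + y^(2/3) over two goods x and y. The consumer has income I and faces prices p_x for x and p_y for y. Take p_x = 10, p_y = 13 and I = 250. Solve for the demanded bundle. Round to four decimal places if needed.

x* = 24.771, y* = 0.1762

From the CES first-order condition, 4·(y/x)^(1/3) = p_x/p_y.
Hence y/x = ((1/4)·p_x/p_y)^(1/(1/3)), i.e. raised to the 3 power.
With the ratio pinned down, the budget gives x* = I/(p_x + p_y·(y/x)) and y* = (y/x)·x*.
Numerically y/x = 0.007112, so x* = 250/(10 + 13·0.007112) = 24.771 and y* = 0.007112·24.771 = 0.1762.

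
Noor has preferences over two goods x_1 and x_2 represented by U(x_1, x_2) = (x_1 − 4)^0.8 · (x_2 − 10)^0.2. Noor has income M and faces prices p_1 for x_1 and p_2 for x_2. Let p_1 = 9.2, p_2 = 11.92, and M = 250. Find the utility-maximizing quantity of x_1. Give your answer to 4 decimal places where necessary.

MRS = 4·(x_2−10)/(x_1−4). Tangency with p_1/p_2 gives x_2−10 = (1/4)·(p_1/p_2)·(x_1−4).
After buying the subsistence bundle (4, 10), a share 0.8 of the remaining income goes to x_1: x_1* = 4 + 0.8·(M − 4p_1 − 10p_2)/p_1.
Discretionary income = 250 − 4·9.2 − 10·11.92 = 94; x_1* = 4 + 0.8·94/9.2 = 12.1739.

x_1* = 12.1739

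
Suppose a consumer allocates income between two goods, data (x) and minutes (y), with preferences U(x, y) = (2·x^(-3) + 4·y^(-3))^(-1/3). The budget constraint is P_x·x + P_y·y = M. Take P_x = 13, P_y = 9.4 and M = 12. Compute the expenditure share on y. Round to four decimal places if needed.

share on y = 0.4825

With the ratio pinned down, the budget gives x* = M/(P_x + P_y·(y/x)) and y* = (y/x)·x*.
Numerically y/x = 1.289619, so x* = 12/(13 + 9.4·1.289619) = 0.4777 and y* = 1.289619·0.4777 = 0.616.
Expenditure on y: 9.4·0.616 = 5.7904; share = 0.4825.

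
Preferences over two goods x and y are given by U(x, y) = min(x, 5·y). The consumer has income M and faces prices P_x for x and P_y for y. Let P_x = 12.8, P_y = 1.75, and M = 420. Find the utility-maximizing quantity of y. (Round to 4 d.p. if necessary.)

Leontief preferences: the optimum is at the kink where x/5 = y/1, i.e. y = (1/5)·x.
Budget: P_x·x + P_y·(1/5)·x = M, so (5·P_x + P_y)·x = 5·M.
Demand: x*(P_x,P_y,M) = 5·M/(5·P_x + P_y), y* = M/(5·P_x + P_y).
Here 5·12.8 + 1.75 = 65.75, giving y* = 6.3878.

y* = 6.3878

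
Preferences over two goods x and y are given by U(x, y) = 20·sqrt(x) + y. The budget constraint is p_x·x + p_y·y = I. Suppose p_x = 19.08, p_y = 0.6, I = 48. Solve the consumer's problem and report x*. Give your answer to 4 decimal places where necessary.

x* = 0.0989

MU_x = 10/√x, MU_y = 1. Tangency: 10/√x = p_x/p_y.
Solve: √x = 10·p_y/p_x, so x*(p_x,p_y) = (10·p_y/p_x)², and y* = (I − p_x·x*)/p_y.
Plugging in: x* = (10·0.6/19.08)² = 0.0989.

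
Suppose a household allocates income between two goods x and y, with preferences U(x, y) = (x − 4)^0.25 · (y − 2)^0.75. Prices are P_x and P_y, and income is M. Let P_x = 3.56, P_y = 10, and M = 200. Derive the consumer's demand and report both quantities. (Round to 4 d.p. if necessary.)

This is Cobb-Douglas in (x−4, y−2): tangency gives 0.25·P_y·(y−2) = 0.75·P_x·(x−4).
After buying the subsistence bundle (4, 2), a share 0.25 of the remaining income goes to x: x* = 4 + 0.25·(M − 4P_x − 2P_y)/P_x.
Discretionary income = 200 − 4·3.56 − 2·10 = 165.76; x* = 4 + 0.25·165.76/3.56 = 15.6404; y* = 2 + 0.75·165.76/10 = 14.432.

x* = 15.6404, y* = 14.432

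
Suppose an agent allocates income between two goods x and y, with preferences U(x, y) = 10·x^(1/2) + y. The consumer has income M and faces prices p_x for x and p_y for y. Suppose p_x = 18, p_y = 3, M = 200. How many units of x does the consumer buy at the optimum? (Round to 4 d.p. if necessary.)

x* = 0.6944

Set MRS = p_x/p_y: 5·x^(−1/2) = p_x/p_y.
Thus x* = (5·p_y/p_x)² — independent of M — with the rest of income spent on y.
Plugging in: x* = (5·3/18)² = 0.6944.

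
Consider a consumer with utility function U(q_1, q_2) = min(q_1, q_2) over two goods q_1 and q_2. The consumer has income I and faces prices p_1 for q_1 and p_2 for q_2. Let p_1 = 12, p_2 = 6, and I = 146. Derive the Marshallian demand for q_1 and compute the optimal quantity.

q_1* = 8.1111

With perfect complements, no substitution: consume in ratio q_1:q_2 = 1:1.
Budget: p_1·q_1 + p_2·q_1 = I, so (p_1 + p_2)·q_1 = I.
Demand: q_1*(p_1,p_2,I) = I/(p_1 + p_2), q_2* = I/(p_1 + p_2).
Here 12 + 6 = 18, giving q_1* = 8.1111.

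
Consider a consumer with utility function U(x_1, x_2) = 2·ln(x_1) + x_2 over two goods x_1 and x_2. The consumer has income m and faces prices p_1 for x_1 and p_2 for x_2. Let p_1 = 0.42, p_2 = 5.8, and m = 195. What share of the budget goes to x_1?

Set MRS = p_1/p_2: (2/x_1)/1 = p_1/p_2.
So x_1*(p_1,p_2) = 2·p_2/p_1, independent of income; and x_2* = (m − 2·p_2)/p_2.
At the given prices: x_1* = 2·5.8/0.42 = 27.619, and x_2* = 31.6207.
Expenditure on x_1: 0.42·27.619 = 11.6; share = 0.0595.

share on x_1 = 0.0595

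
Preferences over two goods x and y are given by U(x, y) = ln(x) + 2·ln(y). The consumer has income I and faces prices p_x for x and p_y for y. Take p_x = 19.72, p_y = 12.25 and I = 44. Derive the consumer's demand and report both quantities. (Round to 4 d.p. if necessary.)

Tangency: MRS = (1/2)·y/x = p_x/p_y.
Rearranging, p_y·y = 2·p_x·x. Substituting into the budget gives p_x·x·(1 + 2) = I.
Demand: x*(p_x,p_y,I) = 1/3·I/p_x and y* = 2/3·I/p_y.
At p_x=19.72, p_y=12.25, I=44: x* = 1/3·44/19.72 = 0.7437, y* = 2.3946.

x* = 0.7437, y* = 2.3946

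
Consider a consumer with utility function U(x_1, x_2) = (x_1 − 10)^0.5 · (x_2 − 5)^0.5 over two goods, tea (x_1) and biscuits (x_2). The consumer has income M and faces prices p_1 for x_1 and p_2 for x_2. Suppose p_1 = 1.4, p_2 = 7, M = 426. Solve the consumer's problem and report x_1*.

x_1* = 144.6429

This is Cobb-Douglas in (x_1−10, x_2−5): tangency gives 0.5·p_2·(x_2−5) = 0.5·p_1·(x_1−10).
Substituting into the budget: x_1* = 10 + 0.5·(M − 10·p_1 − 5·p_2)/p_1, and x_2* = 5 + 0.5·(…)/p_2.
Discretionary income = 426 − 10·1.4 − 5·7 = 377; x_1* = 10 + 0.5·377/1.4 = 144.6429.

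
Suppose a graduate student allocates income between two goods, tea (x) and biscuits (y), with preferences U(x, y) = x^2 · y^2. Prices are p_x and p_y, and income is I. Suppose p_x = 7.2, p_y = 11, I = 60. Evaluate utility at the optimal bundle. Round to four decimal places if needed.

V = 129.1322

MU_x/MU_y = (2·y)/(2·x); tangency sets this equal to p_x/p_y.
Rearranging, p_y·y = p_x·x. Substituting into the budget gives p_x·x·(1 + 1) = I.
Demand: x*(p_x,p_y,I) = 0.5·I/p_x and y* = 0.5·I/p_y.
At p_x=7.2, p_y=11, I=60: x* = 0.5·60/7.2 = 4.1667, y* = 2.7273.
Utility at the optimum: U(4.1667, 2.7273) = 129.1322.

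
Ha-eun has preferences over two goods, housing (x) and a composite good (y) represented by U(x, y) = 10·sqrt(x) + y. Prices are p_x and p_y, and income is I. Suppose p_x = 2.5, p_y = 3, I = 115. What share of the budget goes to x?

MU_x = 5/√x, MU_y = 1. Tangency: 5/√x = p_x/p_y.
Thus x* = (5·p_y/p_x)² — independent of I — with the rest of income spent on y.
Plugging in: x* = (5·3/2.5)² = 36, y* = 8.3333.
Expenditure on x: 2.5·36 = 90; share = 0.7826.

share on x = 0.7826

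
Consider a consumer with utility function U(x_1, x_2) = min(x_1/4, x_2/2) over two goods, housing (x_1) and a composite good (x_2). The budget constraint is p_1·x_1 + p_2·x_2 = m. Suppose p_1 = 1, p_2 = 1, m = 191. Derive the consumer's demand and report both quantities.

Leontief preferences: the optimum is at the kink where x_1/4 = x_2/2, i.e. x_2 = (1/2)·x_1.
Budget: p_1·x_1 + p_2·(1/2)·x_1 = m, so (4·p_1 + 2·p_2)·x_1 = 4·m.
Demand: x_1*(p_1,p_2,m) = 4·m/(4·p_1 + 2·p_2), x_2* = 2·m/(4·p_1 + 2·p_2).
Here 4·1 + 2·1 = 6, giving x_1* = 127.3333 and x_2* = 63.6667.

x_1* = 127.3333, x_2* = 63.6667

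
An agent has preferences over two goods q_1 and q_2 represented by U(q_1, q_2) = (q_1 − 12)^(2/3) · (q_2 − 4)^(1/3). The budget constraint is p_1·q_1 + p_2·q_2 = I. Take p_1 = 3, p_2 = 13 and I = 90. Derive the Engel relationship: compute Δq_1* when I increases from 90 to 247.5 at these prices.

Let q_1' = q_1−12, q_2' = q_2−4. MRS = 2·q_2'/q_1' = p_1/p_2.
After buying the subsistence bundle (12, 4), a share 2/3 of the remaining income goes to q_1: q_1* = 12 + 2/3·(I − 12p_1 − 4p_2)/p_1.
Discretionary income = 90 − 12·3 − 4·13 = 2; q_1* = 12 + 2/3·2/3 = 12.4444.
At I' = 247.5: q_1* = 47.4444. Change: 47.4444 − 12.4444 = 35.

Δq_1* = 35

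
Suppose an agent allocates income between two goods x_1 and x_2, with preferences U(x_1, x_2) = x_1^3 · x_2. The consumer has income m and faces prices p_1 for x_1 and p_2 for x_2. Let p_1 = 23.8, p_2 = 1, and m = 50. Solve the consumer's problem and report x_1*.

x_1* = 1.5756

Demand: x_1*(p_1,p_2,m) = 0.75·m/p_1 and x_2* = 0.25·m/p_2.
At p_1=23.8, p_2=1, m=50: x_1* = 0.75·50/23.8 = 1.5756.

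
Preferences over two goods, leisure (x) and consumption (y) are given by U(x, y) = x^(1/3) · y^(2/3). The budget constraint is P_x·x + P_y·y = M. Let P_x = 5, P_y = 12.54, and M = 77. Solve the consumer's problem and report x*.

x* = 5.1333

MU_x/MU_y = (1/3·y)/(2/3·x); tangency sets this equal to P_x/P_y.
So 1/3·P_y·y = 2/3·P_x·x; combined with the budget, a share 1/3 of income goes to x.
Demand: x*(P_x,P_y,M) = 1/3·M/P_x and y* = 2/3·M/P_y.
At P_x=5, P_y=12.54, M=77: x* = 1/3·77/5 = 5.1333.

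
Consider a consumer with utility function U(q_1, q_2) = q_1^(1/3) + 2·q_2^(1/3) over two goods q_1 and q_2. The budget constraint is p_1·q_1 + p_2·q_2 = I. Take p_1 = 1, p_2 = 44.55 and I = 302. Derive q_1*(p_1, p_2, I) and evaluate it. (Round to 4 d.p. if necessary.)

q_1* = 212.1142

MU_q_1 ∝ q_1^(-2/3), MU_q_2 ∝ 2·q_2^(-2/3), so MRS = (1/2)·(q_2/q_1)^(2/3) = p_1/p_2.
Solve for the ratio: q_2/q_1 = [2·p_1/p_2]^(1.5).
Substitute q_2 = (q_2/q_1)·q_1 into the budget: q_1* = I/(p_1 + p_2·(q_2/q_1)).
Numerically q_2/q_1 = 0.009512, so q_1* = 302/(1 + 44.55·0.009512) = 212.1142.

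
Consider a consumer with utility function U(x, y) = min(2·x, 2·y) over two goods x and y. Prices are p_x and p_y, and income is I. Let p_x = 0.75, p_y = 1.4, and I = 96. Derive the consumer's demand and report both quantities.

With perfect complements, no substitution: consume in ratio x:y = 2:2.
Budget: p_x·x + p_y·x = I, so (2·p_x + 2·p_y)·x = 2·I.
Demand: x*(p_x,p_y,I) = 2·I/(2·p_x + 2·p_y), y* = 2·I/(2·p_x + 2·p_y).
Here 2·0.75 + 2·1.4 = 4.3, giving x* = 44.6512 and y* = 44.6512.

x* = 44.6512, y* = 44.6512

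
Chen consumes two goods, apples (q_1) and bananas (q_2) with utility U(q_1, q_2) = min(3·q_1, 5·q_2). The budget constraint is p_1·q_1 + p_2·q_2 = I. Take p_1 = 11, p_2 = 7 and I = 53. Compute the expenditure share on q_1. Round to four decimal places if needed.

share on q_1 = 0.7237

Leontief preferences: the optimum is at the kink where q_1/5 = q_2/3, i.e. q_2 = (3/5)·q_1.
Budget: p_1·q_1 + p_2·(3/5)·q_1 = I, so (5·p_1 + 3·p_2)·q_1 = 5·I.
Demand: q_1*(p_1,p_2,I) = 5·I/(5·p_1 + 3·p_2), q_2* = 3·I/(5·p_1 + 3·p_2).
Here 5·11 + 3·7 = 76, giving q_1* = 3.4868 and q_2* = 2.0921.
Expenditure on q_1: 11·3.4868 = 38.3553; share = 0.7237.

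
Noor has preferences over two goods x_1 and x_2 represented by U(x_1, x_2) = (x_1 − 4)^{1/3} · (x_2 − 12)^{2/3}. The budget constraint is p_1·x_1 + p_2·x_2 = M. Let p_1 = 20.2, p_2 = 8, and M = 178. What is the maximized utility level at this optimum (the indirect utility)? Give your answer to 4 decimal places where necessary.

MRS = (1/2)·(x_2−12)/(x_1−4). Tangency with p_1/p_2 gives x_2−12 = 2·(p_1/p_2)·(x_1−4).
Substituting into the budget: x_1* = 4 + 1/3·(M − 4·p_1 − 12·p_2)/p_1, and x_2* = 12 + 2/3·(…)/p_2.
Discretionary income = 178 − 4·20.2 − 12·8 = 1.2; x_1* = 4 + 1/3·1.2/20.2 = 4.0198; x_2* = 12 + 2/3·1.2/8 = 12.1.
Utility at the optimum: U(4.0198, 12.1) = 0.0583.

V = 0.0583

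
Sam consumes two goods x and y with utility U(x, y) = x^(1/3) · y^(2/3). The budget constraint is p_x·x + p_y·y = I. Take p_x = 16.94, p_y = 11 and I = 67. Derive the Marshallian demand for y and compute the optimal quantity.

y* = 4.0606

The MRS is (1/2)·y/x. Set MRS = p_x/p_y.
So 1/3·p_y·y = 2/3·p_x·x; combined with the budget, a share 1/3 of income goes to x.
Demand: x*(p_x,p_y,I) = 1/3·I/p_x and y* = 2/3·I/p_y.
At p_x=16.94, p_y=11, I=67: y* = 2/3·67/11 = 4.0606.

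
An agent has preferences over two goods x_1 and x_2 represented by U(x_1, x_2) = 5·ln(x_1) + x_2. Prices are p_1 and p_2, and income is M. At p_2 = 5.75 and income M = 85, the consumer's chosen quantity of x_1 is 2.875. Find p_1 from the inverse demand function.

Set MRS = p_1/p_2: (5/x_1)/1 = p_1/p_2.
So x_1*(p_1,p_2) = 5·p_2/p_1, independent of income; and x_2* = (M − 5·p_2)/p_2.
Set x_1* = 2.875 in the demand function and solve for p_1: p_1 = 10.

p_1 = 10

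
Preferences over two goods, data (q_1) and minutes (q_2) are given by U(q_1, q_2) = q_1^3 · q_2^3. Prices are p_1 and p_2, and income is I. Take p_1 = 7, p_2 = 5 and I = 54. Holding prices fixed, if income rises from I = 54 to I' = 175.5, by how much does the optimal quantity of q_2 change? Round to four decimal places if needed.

Tangency: MRS = q_2/q_1 = p_1/p_2.
So 3·p_2·q_2 = 3·p_1·q_1; combined with the budget, a share 0.5 of income goes to q_1.
Demand: q_1*(p_1,p_2,I) = 0.5·I/p_1 and q_2* = 0.5·I/p_2.
At p_1=7, p_2=5, I=54: q_2* = 0.5·54/5 = 5.4.
At I' = 175.5: q_2* = 17.55. Change: 17.55 − 5.4 = 12.15.

Δq_2* = 12.15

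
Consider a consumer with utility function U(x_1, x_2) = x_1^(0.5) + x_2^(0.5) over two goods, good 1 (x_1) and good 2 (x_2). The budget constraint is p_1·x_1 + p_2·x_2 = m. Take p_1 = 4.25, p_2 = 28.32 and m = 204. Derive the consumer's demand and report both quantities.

x_1* = 41.7366, x_2* = 0.94

Substitute x_2 = (x_2/x_1)·x_1 into the budget: x_1* = m/(p_1 + p_2·(x_2/x_1)).
Numerically x_2/x_1 = 0.022521, so x_1* = 204/(4.25 + 28.32·0.022521) = 41.7366 and x_2* = 0.022521·41.7366 = 0.94.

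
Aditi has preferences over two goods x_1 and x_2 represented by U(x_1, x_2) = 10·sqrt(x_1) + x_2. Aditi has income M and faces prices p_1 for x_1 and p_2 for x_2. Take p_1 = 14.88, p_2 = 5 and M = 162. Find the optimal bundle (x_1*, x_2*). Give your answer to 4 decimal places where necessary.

MU_x_1 = 5/√x_1, MU_x_2 = 1. Tangency: 5/√x_1 = p_1/p_2.
Thus x_1* = (5·p_2/p_1)² — independent of M — with the rest of income spent on x_2.
Plugging in: x_1* = (5·5/14.88)² = 2.8228, x_2* = 23.9995.

x_1* = 2.8228, x_2* = 23.9995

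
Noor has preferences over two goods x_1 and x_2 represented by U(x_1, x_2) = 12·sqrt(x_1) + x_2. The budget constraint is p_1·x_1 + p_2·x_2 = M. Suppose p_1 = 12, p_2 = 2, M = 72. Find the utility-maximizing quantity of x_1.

x_1* = 1

Utility is quasi-linear in x_2; the FOC for x_1 is 6/√x_1 = p_1/p_2.
Solve: √x_1 = 6·p_2/p_1, so x_1*(p_1,p_2) = (6·p_2/p_1)², and x_2* = (M − p_1·x_1*)/p_2.
Plugging in: x_1* = (6·2/12)² = 1.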